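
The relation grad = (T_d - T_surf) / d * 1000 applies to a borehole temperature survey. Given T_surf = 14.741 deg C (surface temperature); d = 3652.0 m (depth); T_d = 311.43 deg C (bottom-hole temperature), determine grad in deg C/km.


grad = (T_d - T_surf) / d * 1000
grad = (311.43 - 14.741) / 3652.0 * 1000
grad = 81.240 deg C/km


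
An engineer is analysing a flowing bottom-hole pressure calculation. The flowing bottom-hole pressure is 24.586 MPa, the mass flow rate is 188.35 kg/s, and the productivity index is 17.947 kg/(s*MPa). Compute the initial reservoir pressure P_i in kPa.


P_i = P_wf + mdot / PI
P_i = 24.586 + 188.35 / 17.947
P_i = 35.08079 MPa
Convert: 35.08079 MPa * 1000.0 = 35081 kPa
P_i = 35081 kPa


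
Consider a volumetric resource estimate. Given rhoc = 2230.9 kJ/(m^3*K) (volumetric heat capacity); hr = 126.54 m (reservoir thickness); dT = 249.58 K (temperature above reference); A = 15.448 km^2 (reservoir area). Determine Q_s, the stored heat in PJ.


Step 1: Vr = A*1e6*hr = 15.448*1e6*126.54 = 1.954790e+09 m^3
Step 2: Q_s = Vr*rhoc*dT/1e12 = 1.954790e+09*2230.9*249.58/1e12 = 1088.4 PJ
Q_s = 1088.4 PJ


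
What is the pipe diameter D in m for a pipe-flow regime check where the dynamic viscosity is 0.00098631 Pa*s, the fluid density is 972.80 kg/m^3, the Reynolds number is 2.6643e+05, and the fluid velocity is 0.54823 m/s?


D = Re * mu / (rho * vel)
D = 2.6643e+05 * 0.00098631 / (972.80 * 0.54823)
D = 0.49273 m


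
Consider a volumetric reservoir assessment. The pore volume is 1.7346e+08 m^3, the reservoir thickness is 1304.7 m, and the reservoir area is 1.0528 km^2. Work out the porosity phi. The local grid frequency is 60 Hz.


phi = Vp / (A * 1e6 * hr)
phi = 1.7346e+08 / (1.0528 * 1e6 * 1304.7)
phi = 0.12628


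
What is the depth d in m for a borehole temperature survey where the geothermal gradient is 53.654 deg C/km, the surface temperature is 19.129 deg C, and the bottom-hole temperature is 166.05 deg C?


d = (T_d - T_surf) / grad * 1000
d = (166.05 - 19.129) / 53.654 * 1000
d = 2738.3 m


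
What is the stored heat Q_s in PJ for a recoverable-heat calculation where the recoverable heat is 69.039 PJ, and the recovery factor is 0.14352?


Q_s = Q_rec / RF
Q_s = 69.039 / 0.14352
Q_s = 481.04 PJ


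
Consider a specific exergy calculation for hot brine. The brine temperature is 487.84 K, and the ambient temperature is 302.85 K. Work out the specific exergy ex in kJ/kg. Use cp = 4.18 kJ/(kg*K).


ex = cp * ((T_b - T_0) - T_0 * ln(T_b/T_0))
ex = 4.18 * ((487.84 - 302.85) - 302.85 * ln(487.84/302.85))
ex = 169.73 kJ/kg


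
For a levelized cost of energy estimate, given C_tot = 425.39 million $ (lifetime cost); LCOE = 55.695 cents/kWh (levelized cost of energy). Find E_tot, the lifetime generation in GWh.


E_tot = C_tot / LCOE * 100
E_tot = 425.39 / 55.695 * 100
E_tot = 763.78 GWh


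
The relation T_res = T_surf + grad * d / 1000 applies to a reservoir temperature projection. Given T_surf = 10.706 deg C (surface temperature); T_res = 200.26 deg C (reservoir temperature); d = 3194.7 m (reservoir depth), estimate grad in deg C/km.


grad = (T_res - T_surf) / d * 1000
grad = (200.26 - 10.706) / 3194.7 * 1000
grad = 59.334 deg C/km


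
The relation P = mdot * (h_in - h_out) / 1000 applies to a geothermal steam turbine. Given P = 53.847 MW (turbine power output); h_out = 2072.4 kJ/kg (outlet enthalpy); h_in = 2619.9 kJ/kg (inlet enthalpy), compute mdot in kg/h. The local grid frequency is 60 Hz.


mdot = P * 1000 / (h_in - h_out)
mdot = 53.847 * 1000 / (2619.9 - 2072.4)
mdot = 98.35068 kg/s
Convert: 98.35068 kg/s * 3600.0 = 3.5406e+05 kg/h
mdot = 3.5406e+05 kg/h


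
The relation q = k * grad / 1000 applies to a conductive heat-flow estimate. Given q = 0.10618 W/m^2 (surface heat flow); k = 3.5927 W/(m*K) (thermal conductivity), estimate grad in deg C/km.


grad = q * 1000 / k
grad = 0.10618 * 1000 / 3.5927
grad = 29.554 deg C/km


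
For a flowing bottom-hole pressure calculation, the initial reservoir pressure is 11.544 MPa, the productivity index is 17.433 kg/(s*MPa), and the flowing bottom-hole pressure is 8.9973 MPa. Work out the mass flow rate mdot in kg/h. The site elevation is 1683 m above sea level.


mdot = (P_i - P_wf) * PI
mdot = (11.544 - 8.9973) * 17.433
mdot = 44.39662 kg/s
Convert: 44.39662 kg/s * 3600.0 = 1.5983e+05 kg/h
mdot = 1.5983e+05 kg/h


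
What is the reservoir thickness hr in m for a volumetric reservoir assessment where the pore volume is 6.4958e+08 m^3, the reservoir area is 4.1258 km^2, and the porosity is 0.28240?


hr = Vp / (A * 1e6 * phi)
hr = 6.4958e+08 / (4.1258 * 1e6 * 0.28240)
hr = 557.52 m


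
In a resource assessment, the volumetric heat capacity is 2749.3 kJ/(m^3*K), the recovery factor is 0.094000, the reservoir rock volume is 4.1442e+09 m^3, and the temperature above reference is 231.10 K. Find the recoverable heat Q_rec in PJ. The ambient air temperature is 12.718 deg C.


Step 1: Q_s = Vr*rhoc*dT/1e12 = 4.1442e+09*2749.3*231.1/1e12 = 2633.072 PJ
Step 2: Q_rec = Q_s * RF = 2633.072 * 0.094 = 247.51 PJ
Q_rec = 247.51 PJ


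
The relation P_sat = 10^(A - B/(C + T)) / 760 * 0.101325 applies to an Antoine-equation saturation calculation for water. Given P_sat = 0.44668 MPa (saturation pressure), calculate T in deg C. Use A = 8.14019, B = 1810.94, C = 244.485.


T = B / (A - log10(P_sat * 760 / 0.101325)) - C
T = 1810.94 / (8.14019 - log10(0.44668 * 760 / 0.101325)) - 244.485
T = 147.91 deg C


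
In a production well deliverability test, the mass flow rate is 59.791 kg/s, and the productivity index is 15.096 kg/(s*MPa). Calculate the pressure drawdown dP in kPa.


dP = mdot * 1000 / PI
dP = 59.791 * 1000 / 15.096
dP = 3960.7 kPa


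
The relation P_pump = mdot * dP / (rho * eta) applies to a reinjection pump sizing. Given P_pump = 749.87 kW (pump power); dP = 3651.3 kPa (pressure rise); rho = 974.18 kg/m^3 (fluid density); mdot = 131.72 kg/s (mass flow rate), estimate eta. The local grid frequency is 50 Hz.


eta = mdot * dP / (rho * P_pump)
eta = 131.72 * 3651.3 / (974.18 * 749.87)
eta = 0.65838


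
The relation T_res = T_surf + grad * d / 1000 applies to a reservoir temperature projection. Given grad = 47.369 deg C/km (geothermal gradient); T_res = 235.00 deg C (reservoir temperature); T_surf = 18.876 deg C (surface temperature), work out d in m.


d = (T_res - T_surf) / grad * 1000
d = (235.00 - 18.876) / 47.369 * 1000
d = 4562.6 m


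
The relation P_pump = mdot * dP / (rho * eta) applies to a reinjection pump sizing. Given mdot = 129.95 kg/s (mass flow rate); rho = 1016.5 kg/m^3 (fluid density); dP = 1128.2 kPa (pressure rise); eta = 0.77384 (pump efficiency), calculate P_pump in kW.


P_pump = mdot * dP / (rho * eta)
P_pump = 129.95 * 1128.2 / (1016.5 * 0.77384)
P_pump = 186.38 kW


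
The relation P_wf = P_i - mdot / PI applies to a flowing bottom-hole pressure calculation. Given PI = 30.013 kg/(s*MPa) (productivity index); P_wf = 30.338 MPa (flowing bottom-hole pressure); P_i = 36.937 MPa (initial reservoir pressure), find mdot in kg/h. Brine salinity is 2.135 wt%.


mdot = (P_i - P_wf) * PI
mdot = (36.937 - 30.338) * 30.013
mdot = 198.0558 kg/s
Convert: 198.0558 kg/s * 3600.0 = 7.1300e+05 kg/h
mdot = 7.1300e+05 kg/h


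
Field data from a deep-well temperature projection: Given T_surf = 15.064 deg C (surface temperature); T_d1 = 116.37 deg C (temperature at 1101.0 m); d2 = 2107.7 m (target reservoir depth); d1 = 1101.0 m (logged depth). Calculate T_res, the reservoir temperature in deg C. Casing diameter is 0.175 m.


Step 1: grad = (T_d1 - T_surf)/d1 * 1000 = (116.37 - 15.064)/1101.0 * 1000 = 92.01272 deg C/km
Step 2: T_res = T_surf + grad*d2/1000 = 15.064 + 92.01272*2107.7/1000 = 209.00 deg C
T_res = 209.00 deg C


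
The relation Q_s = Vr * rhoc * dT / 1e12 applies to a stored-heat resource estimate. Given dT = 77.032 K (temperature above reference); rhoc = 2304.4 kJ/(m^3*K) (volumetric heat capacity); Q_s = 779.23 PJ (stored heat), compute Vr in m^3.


Vr = Q_s * 1e12 / (rhoc * dT)
Vr = 779.23 * 1e12 / (2304.4 * 77.032)
Vr = 4.3897e+09 m^3


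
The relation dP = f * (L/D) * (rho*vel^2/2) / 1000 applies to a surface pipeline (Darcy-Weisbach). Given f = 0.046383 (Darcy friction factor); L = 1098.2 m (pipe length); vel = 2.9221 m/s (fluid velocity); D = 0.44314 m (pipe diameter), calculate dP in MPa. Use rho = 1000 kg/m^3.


dP = f * (L/D) * (rho*vel^2/2) / 1000
dP = 0.046383 * (1098.2/0.44314) * (1000*2.9221^2/2) / 1000
dP = 490.7491 kPa
Convert: 490.7491 kPa * 0.001 = 0.49075 MPa
dP = 0.49075 MPa


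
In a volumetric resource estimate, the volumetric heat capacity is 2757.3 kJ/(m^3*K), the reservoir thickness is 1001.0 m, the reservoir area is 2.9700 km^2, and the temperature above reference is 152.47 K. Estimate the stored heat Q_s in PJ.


Step 1: Vr = A*1e6*hr = 2.97*1e6*1001.0 = 2.972970e+09 m^3
Step 2: Q_s = Vr*rhoc*dT/1e12 = 2.972970e+09*2757.3*152.47/1e12 = 1249.9 PJ
Q_s = 1249.9 PJ


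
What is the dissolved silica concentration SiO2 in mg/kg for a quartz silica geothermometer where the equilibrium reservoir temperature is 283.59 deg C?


SiO2 = 10^(5.19 - 1309/(T_eq + 273.15))
SiO2 = 10^(5.19 - 1309/(283.59 + 273.15))
SiO2 = 689.94 mg/kg


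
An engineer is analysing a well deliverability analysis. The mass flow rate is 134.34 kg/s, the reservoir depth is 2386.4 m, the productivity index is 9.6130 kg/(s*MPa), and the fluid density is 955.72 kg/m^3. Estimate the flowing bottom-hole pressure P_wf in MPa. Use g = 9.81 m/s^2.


Step 1: P_i = rho*g*h/1e6 = 955.72*9.81*2386.4/1e6 = 22.37396 MPa
Step 2: P_wf = P_i - mdot/PI = 22.37396 - 134.34/9.613 = 8.3991 MPa
P_wf = 8.3991 MPa


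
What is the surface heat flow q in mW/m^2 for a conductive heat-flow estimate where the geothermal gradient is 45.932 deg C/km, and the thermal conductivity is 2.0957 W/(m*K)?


q = k * grad / 1000
q = 2.0957 * 45.932 / 1000
q = 0.09625969 W/m^2
Convert: 0.09625969 W/m^2 * 1000.0 = 96.260 mW/m^2
q = 96.260 mW/m^2


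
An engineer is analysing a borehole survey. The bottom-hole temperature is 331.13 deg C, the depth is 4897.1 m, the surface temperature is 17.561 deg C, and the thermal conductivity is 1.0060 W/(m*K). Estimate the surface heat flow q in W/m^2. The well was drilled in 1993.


Step 1: grad = (T_d - T_surf)/d * 1000 = (331.13 - 17.561)/4897.1 * 1000 = 64.03157 deg C/km
Step 2: q = k * grad / 1000 = 1.006 * 64.03157 / 1000 = 0.064416 W/m^2
q = 0.064416 W/m^2


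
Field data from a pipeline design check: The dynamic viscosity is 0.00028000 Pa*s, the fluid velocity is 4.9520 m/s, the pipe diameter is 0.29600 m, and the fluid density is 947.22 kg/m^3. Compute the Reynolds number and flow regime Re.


Step 1: Re = rho*vel*D/mu = 947.22*4.952*0.296/0.00028 = 4.9587e+06
Step 2: Re = 4.9587e+06 > 4000, so flow is turbulent.
Re = 4.9587e+06 (turbulent)


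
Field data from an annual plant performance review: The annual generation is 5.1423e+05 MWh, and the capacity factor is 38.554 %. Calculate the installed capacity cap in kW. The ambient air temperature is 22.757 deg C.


cap = E_a / (CF/100 * 8760)
cap = 5.1423e+05 / (38.554/100 * 8760)
cap = 152.2593 MW
Convert: 152.2593 MW * 1000.0 = 1.5226e+05 kW
cap = 1.5226e+05 kW


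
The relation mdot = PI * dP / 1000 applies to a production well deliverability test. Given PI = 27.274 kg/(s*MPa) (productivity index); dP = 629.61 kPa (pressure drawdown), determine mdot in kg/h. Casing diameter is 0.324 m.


mdot = PI * dP / 1000
mdot = 27.274 * 629.61 / 1000
mdot = 17.17198 kg/s
Convert: 17.17198 kg/s * 3600.0 = 61819 kg/h
mdot = 61819 kg/h


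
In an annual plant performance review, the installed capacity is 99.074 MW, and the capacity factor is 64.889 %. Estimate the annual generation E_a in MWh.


E_a = CF / 100 * cap * 8760
E_a = 64.889 / 100 * 99.074 * 8760
E_a = 5.6316e+05 MWh


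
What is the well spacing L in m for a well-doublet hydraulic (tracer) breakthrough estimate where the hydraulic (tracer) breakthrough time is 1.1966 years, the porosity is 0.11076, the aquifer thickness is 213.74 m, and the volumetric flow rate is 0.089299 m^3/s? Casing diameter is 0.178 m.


L = sqrt(t_bt*365.25*86400*3*Qv / (pi*hr*phi))
L = sqrt(1.1966*365.25*86400*3*0.089299 / (pi*213.74*0.11076))
L = 368.81 m


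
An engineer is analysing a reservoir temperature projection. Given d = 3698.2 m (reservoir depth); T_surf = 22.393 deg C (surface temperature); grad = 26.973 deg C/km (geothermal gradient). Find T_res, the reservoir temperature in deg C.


T_res = T_surf + grad * d / 1000
T_res = 22.393 + 26.973 * 3698.2 / 1000
T_res = 122.14 deg C


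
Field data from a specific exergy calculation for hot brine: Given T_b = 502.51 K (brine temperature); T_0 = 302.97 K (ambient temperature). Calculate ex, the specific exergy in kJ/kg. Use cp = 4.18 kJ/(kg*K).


ex = cp * ((T_b - T_0) - T_0 * ln(T_b/T_0))
ex = 4.18 * ((502.51 - 302.97) - 302.97 * ln(502.51/302.97))
ex = 193.29 kJ/kg


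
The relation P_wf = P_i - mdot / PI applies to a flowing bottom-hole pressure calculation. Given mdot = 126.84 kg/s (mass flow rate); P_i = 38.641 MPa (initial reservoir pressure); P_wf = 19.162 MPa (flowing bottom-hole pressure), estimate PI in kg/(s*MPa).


PI = mdot / (P_i - P_wf)
PI = 126.84 / (38.641 - 19.162)
PI = 6.5116 kg/(s*MPa)


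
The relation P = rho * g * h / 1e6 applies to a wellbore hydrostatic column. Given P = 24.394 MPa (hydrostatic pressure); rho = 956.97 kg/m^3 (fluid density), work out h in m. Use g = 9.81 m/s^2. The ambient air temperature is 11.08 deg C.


h = P * 1e6 / (g * rho)
h = 24.394 * 1e6 / (9.81 * 956.97)
h = 2598.5 m


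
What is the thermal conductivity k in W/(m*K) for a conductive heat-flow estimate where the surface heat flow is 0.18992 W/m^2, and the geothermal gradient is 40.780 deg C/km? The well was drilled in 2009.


k = q * 1000 / grad
k = 0.18992 * 1000 / 40.780
k = 4.6572 W/(m*K)


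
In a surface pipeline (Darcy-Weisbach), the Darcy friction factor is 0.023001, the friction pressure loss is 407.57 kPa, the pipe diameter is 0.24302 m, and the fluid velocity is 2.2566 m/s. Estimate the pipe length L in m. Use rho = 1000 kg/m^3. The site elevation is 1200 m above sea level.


L = dP*1000*D / (f*rho*vel^2/2)
L = 407.57*1000*0.24302 / (0.023001*1000*2.2566^2/2)
L = 1691.3 m


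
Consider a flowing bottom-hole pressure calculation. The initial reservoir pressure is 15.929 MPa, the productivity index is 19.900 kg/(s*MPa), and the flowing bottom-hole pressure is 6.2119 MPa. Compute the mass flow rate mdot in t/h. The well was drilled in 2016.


mdot = (P_i - P_wf) * PI
mdot = (15.929 - 6.2119) * 19.900
mdot = 193.3703 kg/s
Convert: 193.3703 kg/s * 3.6 = 696.13 t/h
mdot = 696.13 t/h


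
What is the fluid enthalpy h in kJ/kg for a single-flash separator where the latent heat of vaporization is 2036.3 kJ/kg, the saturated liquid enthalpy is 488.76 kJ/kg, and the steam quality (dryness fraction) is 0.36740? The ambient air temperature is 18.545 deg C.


h = hf + x * hfg
h = 488.76 + 0.36740 * 2036.3
h = 1236.9 kJ/kg


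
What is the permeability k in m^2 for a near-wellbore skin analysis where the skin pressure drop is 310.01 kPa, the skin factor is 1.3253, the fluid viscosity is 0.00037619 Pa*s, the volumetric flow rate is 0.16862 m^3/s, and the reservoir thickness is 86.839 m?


k = S*q*mu / (2*pi*dP_s*1000*hr)
k = 1.3253*0.16862*0.00037619 / (2*pi*310.01*1000*86.839)
k = 4.9700e-13 m^2


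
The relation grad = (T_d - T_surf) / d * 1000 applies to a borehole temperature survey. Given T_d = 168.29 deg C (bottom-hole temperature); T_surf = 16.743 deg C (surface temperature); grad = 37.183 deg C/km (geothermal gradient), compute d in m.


d = (T_d - T_surf) / grad * 1000
d = (168.29 - 16.743) / 37.183 * 1000
d = 4075.7 m


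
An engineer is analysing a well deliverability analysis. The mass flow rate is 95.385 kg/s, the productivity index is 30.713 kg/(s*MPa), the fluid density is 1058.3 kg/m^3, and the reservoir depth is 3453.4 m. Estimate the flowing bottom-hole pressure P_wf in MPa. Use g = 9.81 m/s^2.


Step 1: P_i = rho*g*h/1e6 = 1058.3*9.81*3453.4/1e6 = 35.85293 MPa
Step 2: P_wf = P_i - mdot/PI = 35.85293 - 95.385/30.713 = 32.747 MPa
P_wf = 32.747 MPa


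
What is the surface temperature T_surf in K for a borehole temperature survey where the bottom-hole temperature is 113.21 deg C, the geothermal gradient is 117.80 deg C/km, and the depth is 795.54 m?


T_surf = T_d - grad * d / 1000
T_surf = 113.21 - 117.80 * 795.54 / 1000
T_surf = 19.49539 deg C
Convert to K: 19.49539 + 273.15 = 292.65 K
T_surf = 292.65 K


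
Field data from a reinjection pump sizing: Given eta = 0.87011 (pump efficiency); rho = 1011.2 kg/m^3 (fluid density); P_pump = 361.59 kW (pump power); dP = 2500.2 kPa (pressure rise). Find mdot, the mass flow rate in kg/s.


mdot = P_pump * rho * eta / dP
mdot = 361.59 * 1011.2 * 0.87011 / 2500.2
mdot = 127.25 kg/s


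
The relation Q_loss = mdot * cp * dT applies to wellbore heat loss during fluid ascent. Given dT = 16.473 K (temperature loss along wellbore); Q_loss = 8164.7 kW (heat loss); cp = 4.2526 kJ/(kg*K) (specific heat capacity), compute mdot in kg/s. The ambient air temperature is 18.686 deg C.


mdot = Q_loss / (cp * dT)
mdot = 8164.7 / (4.2526 * 16.473)
mdot = 116.55 kg/s


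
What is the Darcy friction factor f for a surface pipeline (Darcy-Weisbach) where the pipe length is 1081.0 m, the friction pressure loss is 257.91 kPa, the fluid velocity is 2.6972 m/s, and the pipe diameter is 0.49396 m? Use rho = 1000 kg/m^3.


f = dP*1000 / ((L/D)*(rho*vel^2/2))
f = 257.91*1000 / ((1081.0/0.49396)*(1000*2.6972^2/2))
f = 0.032399


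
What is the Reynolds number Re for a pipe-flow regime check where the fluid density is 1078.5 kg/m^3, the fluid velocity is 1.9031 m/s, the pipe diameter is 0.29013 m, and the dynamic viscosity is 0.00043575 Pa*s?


Re = rho * vel * D / mu
Re = 1078.5 * 1.9031 * 0.29013 / 0.00043575
Re = 1.3666e+06


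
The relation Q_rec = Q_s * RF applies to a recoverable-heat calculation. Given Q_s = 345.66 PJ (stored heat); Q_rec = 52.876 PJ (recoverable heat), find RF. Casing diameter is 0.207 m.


RF = Q_rec / Q_s
RF = 52.876 / 345.66
RF = 0.15297


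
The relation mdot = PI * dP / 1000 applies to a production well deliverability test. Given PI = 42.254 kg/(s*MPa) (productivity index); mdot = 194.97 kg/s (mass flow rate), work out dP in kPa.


dP = mdot * 1000 / PI
dP = 194.97 * 1000 / 42.254
dP = 4614.2 kPa


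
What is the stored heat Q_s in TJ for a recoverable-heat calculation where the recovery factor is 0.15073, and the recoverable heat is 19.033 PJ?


Q_s = Q_rec / RF
Q_s = 19.033 / 0.15073
Q_s = 126.2721 PJ
Convert: 126.2721 PJ * 1000.0 = 1.2627e+05 TJ
Q_s = 1.2627e+05 TJ


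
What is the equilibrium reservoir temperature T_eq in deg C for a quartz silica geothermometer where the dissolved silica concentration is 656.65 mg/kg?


T_eq = 1309 / (5.19 - log10(SiO2)) - 273.15
T_eq = 1309 / (5.19 - log10(656.65)) - 273.15
T_eq = 278.55 deg C


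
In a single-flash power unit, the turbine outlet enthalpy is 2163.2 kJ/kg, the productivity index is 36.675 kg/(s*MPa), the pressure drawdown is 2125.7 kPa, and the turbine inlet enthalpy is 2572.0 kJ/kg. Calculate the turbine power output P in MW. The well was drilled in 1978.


Step 1: mdot = PI * dP / 1000 = 36.675 * 2125.7 / 1000 = 77.96005 kg/s
Step 2: P = mdot*(h_in - h_out)/1000 = 77.96005*(2572.0 - 2163.2)/1000 = 31.870 MW
P = 31.870 MW


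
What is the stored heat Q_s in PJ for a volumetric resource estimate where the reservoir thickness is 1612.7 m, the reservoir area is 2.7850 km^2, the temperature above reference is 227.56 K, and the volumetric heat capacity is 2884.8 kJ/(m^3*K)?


Step 1: Vr = A*1e6*hr = 2.785*1e6*1612.7 = 4.491370e+09 m^3
Step 2: Q_s = Vr*rhoc*dT/1e12 = 4.491370e+09*2884.8*227.56/1e12 = 2948.4 PJ
Q_s = 2948.4 PJ


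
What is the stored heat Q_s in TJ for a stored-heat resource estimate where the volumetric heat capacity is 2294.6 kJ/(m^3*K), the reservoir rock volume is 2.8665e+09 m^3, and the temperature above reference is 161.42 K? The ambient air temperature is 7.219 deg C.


Q_s = Vr * rhoc * dT / 1e12
Q_s = 2.8665e+09 * 2294.6 * 161.42 / 1e12
Q_s = 1061.735 PJ
Convert: 1061.735 PJ * 1000.0 = 1.0617e+06 TJ
Q_s = 1.0617e+06 TJ


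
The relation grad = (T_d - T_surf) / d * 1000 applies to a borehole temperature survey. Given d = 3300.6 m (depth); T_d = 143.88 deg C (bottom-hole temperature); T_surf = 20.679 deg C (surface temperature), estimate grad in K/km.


grad = (T_d - T_surf) / d * 1000
grad = (143.88 - 20.679) / 3300.6 * 1000
grad = 37.32685 deg C/km
Convert: 37.32685 deg C/km * 1.0 = 37.327 K/km
grad = 37.327 K/km


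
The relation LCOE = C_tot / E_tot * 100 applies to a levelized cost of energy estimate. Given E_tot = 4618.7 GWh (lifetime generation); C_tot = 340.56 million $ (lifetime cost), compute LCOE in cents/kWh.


LCOE = C_tot / E_tot * 100
LCOE = 340.56 / 4618.7 * 100
LCOE = 7.3735 cents/kWh


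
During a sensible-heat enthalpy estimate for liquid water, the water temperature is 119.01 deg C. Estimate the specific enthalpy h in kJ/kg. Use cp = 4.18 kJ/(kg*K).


h = cp * T
h = 4.18 * 119.01
h = 497.46 kJ/kg


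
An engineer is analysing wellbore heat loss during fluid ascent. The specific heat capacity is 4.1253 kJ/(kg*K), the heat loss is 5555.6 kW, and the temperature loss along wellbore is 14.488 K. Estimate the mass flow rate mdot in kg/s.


mdot = Q_loss / (cp * dT)
mdot = 5555.6 / (4.1253 * 14.488)
mdot = 92.954 kg/s


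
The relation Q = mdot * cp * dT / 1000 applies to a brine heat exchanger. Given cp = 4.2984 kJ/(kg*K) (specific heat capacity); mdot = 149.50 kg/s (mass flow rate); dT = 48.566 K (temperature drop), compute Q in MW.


Q = mdot * cp * dT / 1000
Q = 149.50 * 4.2984 * 48.566 / 1000
Q = 31.209 MW


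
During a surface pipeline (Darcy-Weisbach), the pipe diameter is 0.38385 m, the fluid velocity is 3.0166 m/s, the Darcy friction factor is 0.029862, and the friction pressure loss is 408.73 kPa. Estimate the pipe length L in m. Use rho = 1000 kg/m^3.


L = dP*1000*D / (f*rho*vel^2/2)
L = 408.73*1000*0.38385 / (0.029862*1000*3.0166^2/2)
L = 1154.7 m


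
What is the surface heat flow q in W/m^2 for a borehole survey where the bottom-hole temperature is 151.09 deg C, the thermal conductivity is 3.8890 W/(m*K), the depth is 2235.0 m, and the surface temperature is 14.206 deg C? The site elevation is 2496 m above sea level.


Step 1: grad = (T_d - T_surf)/d * 1000 = (151.09 - 14.206)/2235.0 * 1000 = 61.24564 deg C/km
Step 2: q = k * grad / 1000 = 3.889 * 61.24564 / 1000 = 0.23818 W/m^2
q = 0.23818 W/m^2


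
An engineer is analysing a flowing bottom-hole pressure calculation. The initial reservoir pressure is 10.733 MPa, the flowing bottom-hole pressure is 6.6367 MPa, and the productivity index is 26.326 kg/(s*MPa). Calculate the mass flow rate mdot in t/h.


mdot = (P_i - P_wf) * PI
mdot = (10.733 - 6.6367) * 26.326
mdot = 107.8392 kg/s
Convert: 107.8392 kg/s * 3.6 = 388.22 t/h
mdot = 388.22 t/h


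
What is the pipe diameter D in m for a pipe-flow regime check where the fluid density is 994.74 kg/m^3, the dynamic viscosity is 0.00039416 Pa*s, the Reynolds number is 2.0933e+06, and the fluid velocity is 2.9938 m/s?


D = Re * mu / (rho * vel)
D = 2.0933e+06 * 0.00039416 / (994.74 * 2.9938)
D = 0.27706 m


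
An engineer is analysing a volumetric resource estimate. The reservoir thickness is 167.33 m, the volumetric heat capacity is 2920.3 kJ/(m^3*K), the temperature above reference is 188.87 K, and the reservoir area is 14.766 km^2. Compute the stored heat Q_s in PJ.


Step 1: Vr = A*1e6*hr = 14.766*1e6*167.33 = 2.470795e+09 m^3
Step 2: Q_s = Vr*rhoc*dT/1e12 = 2.470795e+09*2920.3*188.87/1e12 = 1362.8 PJ
Q_s = 1362.8 PJ


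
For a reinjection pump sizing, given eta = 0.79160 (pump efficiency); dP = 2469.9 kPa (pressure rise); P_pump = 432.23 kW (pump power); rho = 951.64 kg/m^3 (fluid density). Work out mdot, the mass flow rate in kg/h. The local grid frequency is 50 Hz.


mdot = P_pump * rho * eta / dP
mdot = 432.23 * 951.64 * 0.79160 / 2469.9
mdot = 131.8299 kg/s
Convert: 131.8299 kg/s * 3600.0 = 4.7459e+05 kg/h
mdot = 4.7459e+05 kg/h


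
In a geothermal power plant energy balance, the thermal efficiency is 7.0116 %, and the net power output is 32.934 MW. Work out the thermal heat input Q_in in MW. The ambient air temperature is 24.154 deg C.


Q_in = W_net / (eta / 100)
Q_in = 32.934 / (7.0116 / 100)
Q_in = 469.71 MW


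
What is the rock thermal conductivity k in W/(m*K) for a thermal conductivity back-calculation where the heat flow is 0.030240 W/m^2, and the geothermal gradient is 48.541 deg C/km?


k = q / (grad / 1000)
k = 0.030240 / (48.541 / 1000)
k = 0.62298 W/(m*K)


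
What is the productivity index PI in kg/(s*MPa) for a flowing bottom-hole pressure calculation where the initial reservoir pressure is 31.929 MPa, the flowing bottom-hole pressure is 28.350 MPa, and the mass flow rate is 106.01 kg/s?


PI = mdot / (P_i - P_wf)
PI = 106.01 / (31.929 - 28.350)
PI = 29.620 kg/(s*MPa)


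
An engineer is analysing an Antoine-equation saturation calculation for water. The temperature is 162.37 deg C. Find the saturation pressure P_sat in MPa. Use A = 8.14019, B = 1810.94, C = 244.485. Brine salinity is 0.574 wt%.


P_sat = 10^(A - B/(C + T)) / 760 * 0.101325
P_sat = 10^(8.14019 - 1810.94/(244.485 + 162.37)) / 760 * 0.101325
P_sat = 0.65166 MPa


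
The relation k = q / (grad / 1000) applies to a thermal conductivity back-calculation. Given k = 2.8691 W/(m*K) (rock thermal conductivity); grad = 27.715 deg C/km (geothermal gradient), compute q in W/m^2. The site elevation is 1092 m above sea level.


q = k * grad / 1000
q = 2.8691 * 27.715 / 1000
q = 0.079517 W/m^2


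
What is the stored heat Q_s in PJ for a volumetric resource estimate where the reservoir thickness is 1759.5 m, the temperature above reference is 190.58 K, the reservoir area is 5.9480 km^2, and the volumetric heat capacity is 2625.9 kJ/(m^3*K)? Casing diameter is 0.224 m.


Step 1: Vr = A*1e6*hr = 5.948*1e6*1759.5 = 1.046551e+10 m^3
Step 2: Q_s = Vr*rhoc*dT/1e12 = 1.046551e+10*2625.9*190.58/1e12 = 5237.4 PJ
Q_s = 5237.4 PJ


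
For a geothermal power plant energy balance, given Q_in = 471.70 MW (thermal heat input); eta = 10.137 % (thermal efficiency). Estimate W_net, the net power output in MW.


W_net = eta / 100 * Q_in
W_net = 10.137 / 100 * 471.70
W_net = 47.816 MW


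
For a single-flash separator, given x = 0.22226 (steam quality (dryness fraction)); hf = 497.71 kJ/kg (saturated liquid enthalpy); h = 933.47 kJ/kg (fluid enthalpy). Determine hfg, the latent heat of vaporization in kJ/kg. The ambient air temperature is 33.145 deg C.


hfg = (h - hf) / x
hfg = (933.47 - 497.71) / 0.22226
hfg = 1960.6 kJ/kg


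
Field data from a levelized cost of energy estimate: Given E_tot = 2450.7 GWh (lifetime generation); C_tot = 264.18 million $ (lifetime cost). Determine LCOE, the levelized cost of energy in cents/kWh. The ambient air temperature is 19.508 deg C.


LCOE = C_tot / E_tot * 100
LCOE = 264.18 / 2450.7 * 100
LCOE = 10.780 cents/kWh


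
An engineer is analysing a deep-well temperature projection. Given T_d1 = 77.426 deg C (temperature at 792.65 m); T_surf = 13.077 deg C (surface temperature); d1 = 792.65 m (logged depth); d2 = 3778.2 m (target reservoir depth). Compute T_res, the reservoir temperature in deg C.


Step 1: grad = (T_d1 - T_surf)/d1 * 1000 = (77.426 - 13.077)/792.65 * 1000 = 81.18211 deg C/km
Step 2: T_res = T_surf + grad*d2/1000 = 13.077 + 81.18211*3778.2/1000 = 319.80 deg C
T_res = 319.80 deg C


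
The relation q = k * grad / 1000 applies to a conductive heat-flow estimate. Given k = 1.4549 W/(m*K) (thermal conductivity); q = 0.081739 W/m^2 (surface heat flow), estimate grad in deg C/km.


grad = q * 1000 / k
grad = 0.081739 * 1000 / 1.4549
grad = 56.182 deg C/km


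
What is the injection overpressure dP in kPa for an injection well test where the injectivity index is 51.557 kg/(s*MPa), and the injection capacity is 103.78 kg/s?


dP = mdot * 1000 / II
dP = 103.78 * 1000 / 51.557
dP = 2012.9 kPa


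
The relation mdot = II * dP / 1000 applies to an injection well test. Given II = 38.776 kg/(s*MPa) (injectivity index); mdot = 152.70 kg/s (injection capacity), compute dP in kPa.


dP = mdot * 1000 / II
dP = 152.70 * 1000 / 38.776
dP = 3938.0 kPa


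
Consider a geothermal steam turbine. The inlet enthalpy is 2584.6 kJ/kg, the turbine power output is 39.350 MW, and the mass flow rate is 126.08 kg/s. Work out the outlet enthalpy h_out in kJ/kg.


h_out = h_in - P * 1000 / mdot
h_out = 2584.6 - 39.350 * 1000 / 126.08
h_out = 2272.5 kJ/kg


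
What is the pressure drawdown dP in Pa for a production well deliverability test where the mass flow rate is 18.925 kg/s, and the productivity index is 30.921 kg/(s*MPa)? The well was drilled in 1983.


dP = mdot * 1000 / PI
dP = 18.925 * 1000 / 30.921
dP = 612.0436 kPa
Convert: 612.0436 kPa * 1000.0 = 6.1204e+05 Pa
dP = 6.1204e+05 Pa


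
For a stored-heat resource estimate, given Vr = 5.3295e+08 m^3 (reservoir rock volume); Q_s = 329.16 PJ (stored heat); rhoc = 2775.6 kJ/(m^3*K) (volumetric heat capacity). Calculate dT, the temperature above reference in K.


dT = Q_s * 1e12 / (Vr * rhoc)
dT = 329.16 * 1e12 / (5.3295e+08 * 2775.6)
dT = 222.52 K


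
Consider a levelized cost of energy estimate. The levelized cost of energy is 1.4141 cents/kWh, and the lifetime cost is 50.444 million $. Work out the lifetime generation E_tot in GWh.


E_tot = C_tot / LCOE * 100
E_tot = 50.444 / 1.4141 * 100
E_tot = 3567.2 GWh


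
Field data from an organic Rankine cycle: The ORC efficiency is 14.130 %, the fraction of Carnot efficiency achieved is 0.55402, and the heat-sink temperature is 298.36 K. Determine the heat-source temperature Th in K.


Th = Tc / (1 - (eta_orc/100)/f)
Th = 298.36 / (1 - (14.130/100)/0.55402)
Th = 400.51 K


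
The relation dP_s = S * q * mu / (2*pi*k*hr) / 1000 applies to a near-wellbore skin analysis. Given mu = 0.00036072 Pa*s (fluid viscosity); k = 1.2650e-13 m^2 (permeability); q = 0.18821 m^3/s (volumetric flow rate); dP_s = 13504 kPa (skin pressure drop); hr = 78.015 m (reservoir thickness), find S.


S = dP_s * 1000 * 2*pi*k*hr / (q*mu)
S = 13504 * 1000 * 2*pi*1.2650e-13*78.015 / (0.18821*0.00036072)
S = 12.334


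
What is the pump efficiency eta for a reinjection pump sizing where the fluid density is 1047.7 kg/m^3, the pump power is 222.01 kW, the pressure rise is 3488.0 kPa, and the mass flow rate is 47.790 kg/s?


eta = mdot * dP / (rho * P_pump)
eta = 47.790 * 3488.0 / (1047.7 * 222.01)
eta = 0.71664


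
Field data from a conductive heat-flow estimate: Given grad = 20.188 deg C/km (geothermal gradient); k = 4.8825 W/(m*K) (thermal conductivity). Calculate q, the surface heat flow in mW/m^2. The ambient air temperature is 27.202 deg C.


q = k * grad / 1000
q = 4.8825 * 20.188 / 1000
q = 0.09856791 W/m^2
Convert: 0.09856791 W/m^2 * 1000.0 = 98.568 mW/m^2
q = 98.568 mW/m^2


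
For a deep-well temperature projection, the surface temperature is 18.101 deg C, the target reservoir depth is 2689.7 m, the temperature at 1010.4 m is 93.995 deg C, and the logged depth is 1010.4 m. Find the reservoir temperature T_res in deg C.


Step 1: grad = (T_d1 - T_surf)/d1 * 1000 = (93.995 - 18.101)/1010.4 * 1000 = 75.11283 deg C/km
Step 2: T_res = T_surf + grad*d2/1000 = 18.101 + 75.11283*2689.7/1000 = 220.13 deg C
T_res = 220.13 deg C


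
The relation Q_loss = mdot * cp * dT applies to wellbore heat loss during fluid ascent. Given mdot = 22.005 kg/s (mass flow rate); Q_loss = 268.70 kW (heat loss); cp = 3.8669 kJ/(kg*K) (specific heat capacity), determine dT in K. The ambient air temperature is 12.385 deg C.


dT = Q_loss / (mdot * cp)
dT = 268.70 / (22.005 * 3.8669)
dT = 3.1578 K


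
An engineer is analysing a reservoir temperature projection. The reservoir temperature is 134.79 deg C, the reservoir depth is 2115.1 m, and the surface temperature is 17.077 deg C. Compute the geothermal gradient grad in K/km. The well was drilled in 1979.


grad = (T_res - T_surf) / d * 1000
grad = (134.79 - 17.077) / 2115.1 * 1000
grad = 55.65363 deg C/km
Convert: 55.65363 deg C/km * 1.0 = 55.654 K/km
grad = 55.654 K/km


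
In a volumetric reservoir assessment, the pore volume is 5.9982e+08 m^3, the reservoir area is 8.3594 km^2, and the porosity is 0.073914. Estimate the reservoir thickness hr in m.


hr = Vp / (A * 1e6 * phi)
hr = 5.9982e+08 / (8.3594 * 1e6 * 0.073914)
hr = 970.78 m


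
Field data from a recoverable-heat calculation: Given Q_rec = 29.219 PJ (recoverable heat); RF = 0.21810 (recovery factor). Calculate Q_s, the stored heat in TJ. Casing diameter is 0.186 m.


Q_s = Q_rec / RF
Q_s = 29.219 / 0.21810
Q_s = 133.9707 PJ
Convert: 133.9707 PJ * 1000.0 = 1.3397e+05 TJ
Q_s = 1.3397e+05 TJ


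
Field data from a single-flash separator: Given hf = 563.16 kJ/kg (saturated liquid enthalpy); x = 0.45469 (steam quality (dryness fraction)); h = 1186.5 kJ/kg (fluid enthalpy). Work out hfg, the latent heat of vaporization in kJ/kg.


hfg = (h - hf) / x
hfg = (1186.5 - 563.16) / 0.45469
hfg = 1370.9 kJ/kg


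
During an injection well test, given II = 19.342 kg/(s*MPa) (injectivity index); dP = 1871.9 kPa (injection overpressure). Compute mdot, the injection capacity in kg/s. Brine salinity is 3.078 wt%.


mdot = II * dP / 1000
mdot = 19.342 * 1871.9 / 1000
mdot = 36.206 kg/s


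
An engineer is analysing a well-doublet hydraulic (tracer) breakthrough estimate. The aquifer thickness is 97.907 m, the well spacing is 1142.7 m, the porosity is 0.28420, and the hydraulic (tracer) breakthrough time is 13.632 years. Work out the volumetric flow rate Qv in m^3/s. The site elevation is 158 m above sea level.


Qv = pi*hr*phi*L^2 / (3*t_bt*365.25*86400)
Qv = pi*97.907*0.28420*1142.7^2 / (3*13.632*365.25*86400)
Qv = 0.088444 m^3/s


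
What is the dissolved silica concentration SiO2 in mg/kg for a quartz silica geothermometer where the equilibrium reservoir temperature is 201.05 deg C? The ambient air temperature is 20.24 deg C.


SiO2 = 10^(5.19 - 1309/(T_eq + 273.15))
SiO2 = 10^(5.19 - 1309/(201.05 + 273.15))
SiO2 = 268.88 mg/kg


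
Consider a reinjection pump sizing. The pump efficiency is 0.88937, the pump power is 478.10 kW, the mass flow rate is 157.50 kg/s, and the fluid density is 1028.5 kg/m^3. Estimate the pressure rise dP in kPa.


dP = P_pump * rho * eta / mdot
dP = 478.10 * 1028.5 * 0.88937 / 157.50
dP = 2776.7 kPa


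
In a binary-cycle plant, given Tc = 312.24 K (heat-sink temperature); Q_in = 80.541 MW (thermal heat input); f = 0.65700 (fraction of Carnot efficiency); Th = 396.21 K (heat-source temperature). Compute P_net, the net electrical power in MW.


Step 1: eta = (1 - Tc/Th)*f = (1 - 312.24/396.21)*0.657 = 0.1392400
Step 2: P_net = eta * Q_in = 0.1392400 * 80.541 = 11.215 MW
P_net = 11.215 MW


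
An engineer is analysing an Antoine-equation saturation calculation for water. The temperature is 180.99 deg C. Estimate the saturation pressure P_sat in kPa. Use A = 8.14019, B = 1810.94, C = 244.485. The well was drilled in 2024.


P_sat = 10^(A - B/(C + T)) / 760 * 0.101325
P_sat = 10^(8.14019 - 1810.94/(244.485 + 180.99)) / 760 * 0.101325
P_sat = 1.020504 MPa
Convert: 1.020504 MPa * 1000.0 = 1020.5 kPa
P_sat = 1020.5 kPa


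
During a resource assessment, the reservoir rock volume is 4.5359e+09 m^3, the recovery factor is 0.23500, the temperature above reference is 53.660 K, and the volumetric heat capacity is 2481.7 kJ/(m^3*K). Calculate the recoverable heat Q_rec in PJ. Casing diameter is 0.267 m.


Step 1: Q_s = Vr*rhoc*dT/1e12 = 4.5359e+09*2481.7*53.66/1e12 = 604.0368 PJ
Step 2: Q_rec = Q_s * RF = 604.0368 * 0.235 = 141.95 PJ
Q_rec = 141.95 PJ


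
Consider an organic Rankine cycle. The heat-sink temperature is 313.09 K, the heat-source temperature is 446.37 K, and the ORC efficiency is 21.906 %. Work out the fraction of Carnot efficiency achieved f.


f = (eta_orc/100) / (1 - Tc/Th)
f = (21.906/100) / (1 - 313.09/446.37)
f = 0.73366


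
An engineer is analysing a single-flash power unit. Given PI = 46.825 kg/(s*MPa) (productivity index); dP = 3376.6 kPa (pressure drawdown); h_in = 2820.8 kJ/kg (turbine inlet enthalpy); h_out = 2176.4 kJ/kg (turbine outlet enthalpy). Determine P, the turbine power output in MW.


Step 1: mdot = PI * dP / 1000 = 46.825 * 3376.6 / 1000 = 158.1093 kg/s
Step 2: P = mdot*(h_in - h_out)/1000 = 158.1093*(2820.8 - 2176.4)/1000 = 101.89 MW
P = 101.89 MW


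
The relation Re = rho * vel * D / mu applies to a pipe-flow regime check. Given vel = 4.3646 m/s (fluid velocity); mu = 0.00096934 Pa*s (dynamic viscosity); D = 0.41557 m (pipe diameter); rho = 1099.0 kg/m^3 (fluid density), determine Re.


Re = rho * vel * D / mu
Re = 1099.0 * 4.3646 * 0.41557 / 0.00096934
Re = 2.0564e+06


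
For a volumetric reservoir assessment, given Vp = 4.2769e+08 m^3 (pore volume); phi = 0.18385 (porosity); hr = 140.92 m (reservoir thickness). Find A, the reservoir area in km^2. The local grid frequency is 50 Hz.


A = Vp / (1e6 * hr * phi)
A = 4.2769e+08 / (1e6 * 140.92 * 0.18385)
A = 16.508 km^2


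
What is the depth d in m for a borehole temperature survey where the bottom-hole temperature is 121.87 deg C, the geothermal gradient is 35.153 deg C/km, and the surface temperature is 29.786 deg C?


d = (T_d - T_surf) / grad * 1000
d = (121.87 - 29.786) / 35.153 * 1000
d = 2619.5 m


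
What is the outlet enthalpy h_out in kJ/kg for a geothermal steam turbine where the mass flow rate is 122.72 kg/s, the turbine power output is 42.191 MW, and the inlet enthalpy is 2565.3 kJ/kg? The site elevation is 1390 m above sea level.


h_out = h_in - P * 1000 / mdot
h_out = 2565.3 - 42.191 * 1000 / 122.72
h_out = 2221.5 kJ/kg


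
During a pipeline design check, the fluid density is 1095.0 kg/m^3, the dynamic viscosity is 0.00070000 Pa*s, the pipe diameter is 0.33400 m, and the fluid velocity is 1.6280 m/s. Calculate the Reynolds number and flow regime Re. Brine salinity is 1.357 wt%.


Step 1: Re = rho*vel*D/mu = 1095.0*1.628*0.334/0.0007 = 8.5058e+05
Step 2: Re = 8.5058e+05 > 4000, so flow is turbulent.
Re = 8.5058e+05 (turbulent)


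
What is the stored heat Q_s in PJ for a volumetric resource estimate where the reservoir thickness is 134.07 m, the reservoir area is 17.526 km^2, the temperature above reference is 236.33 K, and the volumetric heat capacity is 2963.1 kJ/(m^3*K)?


Step 1: Vr = A*1e6*hr = 17.526*1e6*134.07 = 2.349711e+09 m^3
Step 2: Q_s = Vr*rhoc*dT/1e12 = 2.349711e+09*2963.1*236.33/1e12 = 1645.4 PJ
Q_s = 1645.4 PJ


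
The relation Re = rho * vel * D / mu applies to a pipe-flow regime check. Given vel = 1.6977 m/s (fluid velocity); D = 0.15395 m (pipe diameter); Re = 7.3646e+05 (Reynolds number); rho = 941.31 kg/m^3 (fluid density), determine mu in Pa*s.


mu = rho * vel * D / Re
mu = 941.31 * 1.6977 * 0.15395 / 7.3646e+05
mu = 0.00033406 Pa*s


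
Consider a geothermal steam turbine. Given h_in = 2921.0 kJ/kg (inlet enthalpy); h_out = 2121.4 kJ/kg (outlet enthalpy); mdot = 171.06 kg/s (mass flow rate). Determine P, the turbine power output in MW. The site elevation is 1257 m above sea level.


P = mdot * (h_in - h_out) / 1000
P = 171.06 * (2921.0 - 2121.4) / 1000
P = 136.78 MW


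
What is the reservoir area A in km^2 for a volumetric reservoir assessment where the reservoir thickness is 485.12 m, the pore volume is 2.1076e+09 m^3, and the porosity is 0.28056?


A = Vp / (1e6 * hr * phi)
A = 2.1076e+09 / (1e6 * 485.12 * 0.28056)
A = 15.485 km^2
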